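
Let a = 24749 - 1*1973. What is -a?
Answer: -22776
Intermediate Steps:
a = 22776 (a = 24749 - 1973 = 22776)
-a = -1*22776 = -22776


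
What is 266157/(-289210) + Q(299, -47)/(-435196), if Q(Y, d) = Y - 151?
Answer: -28968316213/31465758790 ≈ -0.92063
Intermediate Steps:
Q(Y, d) = -151 + Y
266157/(-289210) + Q(299, -47)/(-435196) = 266157/(-289210) + (-151 + 299)/(-435196) = 266157*(-1/289210) + 148*(-1/435196) = -266157/289210 - 37/108799 = -28968316213/31465758790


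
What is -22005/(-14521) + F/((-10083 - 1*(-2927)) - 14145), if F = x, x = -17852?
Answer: 727957397/309311821 ≈ 2.3535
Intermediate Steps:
F = -17852
-22005/(-14521) + F/((-10083 - 1*(-2927)) - 14145) = -22005/(-14521) - 17852/((-10083 - 1*(-2927)) - 14145) = -22005*(-1/14521) - 17852/((-10083 + 2927) - 14145) = 22005/14521 - 17852/(-7156 - 14145) = 22005/14521 - 17852/(-21301) = 22005/14521 - 17852*(-1/21301) = 22005/14521 + 17852/21301 = 727957397/309311821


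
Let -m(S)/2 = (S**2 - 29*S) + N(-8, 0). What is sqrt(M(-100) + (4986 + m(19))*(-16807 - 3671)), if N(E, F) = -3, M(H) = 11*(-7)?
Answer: I*sqrt(110007893) ≈ 10488.0*I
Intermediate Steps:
M(H) = -77
m(S) = 6 - 2*S**2 + 58*S (m(S) = -2*((S**2 - 29*S) - 3) = -2*(-3 + S**2 - 29*S) = 6 - 2*S**2 + 58*S)
sqrt(M(-100) + (4986 + m(19))*(-16807 - 3671)) = sqrt(-77 + (4986 + (6 - 2*19**2 + 58*19))*(-16807 - 3671)) = sqrt(-77 + (4986 + (6 - 2*361 + 1102))*(-20478)) = sqrt(-77 + (4986 + (6 - 722 + 1102))*(-20478)) = sqrt(-77 + (4986 + 386)*(-20478)) = sqrt(-77 + 5372*(-20478)) = sqrt(-77 - 110007816) = sqrt(-110007893) = I*sqrt(110007893)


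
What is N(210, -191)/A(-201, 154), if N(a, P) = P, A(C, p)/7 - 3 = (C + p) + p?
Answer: -191/770 ≈ -0.24805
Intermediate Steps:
A(C, p) = 21 + 7*C + 14*p (A(C, p) = 21 + 7*((C + p) + p) = 21 + 7*(C + 2*p) = 21 + (7*C + 14*p) = 21 + 7*C + 14*p)
N(210, -191)/A(-201, 154) = -191/(21 + 7*(-201) + 14*154) = -191/(21 - 1407 + 2156) = -191/770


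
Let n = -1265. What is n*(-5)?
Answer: 6325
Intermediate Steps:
n*(-5) = -1265*(-5) = 6325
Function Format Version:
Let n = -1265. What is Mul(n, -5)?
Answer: 6325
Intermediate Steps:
Mul(n, -5) = Mul(-1265, -5) = 6325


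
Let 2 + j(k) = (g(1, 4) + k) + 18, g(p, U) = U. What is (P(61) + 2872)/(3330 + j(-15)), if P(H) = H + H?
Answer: 2994/3335 ≈ 0.89775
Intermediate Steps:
P(H) = 2*H
j(k) = 20 + k (j(k) = -2 + ((4 + k) + 18) = -2 + (22 + k) = 20 + k)
(P(61) + 2872)/(3330 + j(-15)) = (2*61 + 2872)/(3330 + (20 - 15)) = (122 + 2872)/(3330 + 5) = 2994/3335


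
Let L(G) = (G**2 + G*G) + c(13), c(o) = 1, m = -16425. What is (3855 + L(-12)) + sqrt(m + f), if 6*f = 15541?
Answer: 4144 + I*sqrt(498054)/6 ≈ 4144.0 + 117.62*I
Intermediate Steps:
f = 15541/6 (f = (1/6)*15541 = 15541/6 ≈ 2590.2)
L(G) = 1 + 2*G**2 (L(G) = (G**2 + G*G) + 1 = (G**2 + G**2) + 1 = 2*G**2 + 1 = 1 + 2*G**2)
(3855 + L(-12)) + sqrt(m + f) = (3855 + (1 + 2*(-12)**2)) + sqrt(-16425 + 15541/6) = (3855 + (1 + 2*144)) + sqrt(-83009/6) = (3855 + (1 + 288)) + I*sqrt(498054)/6 = (3855 + 289) + I*sqrt(498054)/6 = 4144 + I*sqrt(498054)/6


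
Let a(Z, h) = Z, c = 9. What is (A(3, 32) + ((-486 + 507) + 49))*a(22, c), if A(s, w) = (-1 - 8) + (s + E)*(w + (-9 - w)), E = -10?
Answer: 2728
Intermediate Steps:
A(s, w) = 81 - 9*s (A(s, w) = (-1 - 8) + (s - 10)*(w + (-9 - w)) = -9 + (-10 + s)*(-9) = -9 + (90 - 9*s) = 81 - 9*s)
(A(3, 32) + ((-486 + 507) + 49))*a(22, c) = ((81 - 9*3) + ((-486 + 507) + 49))*22 = ((81 - 27) + (21 + 49))*22 = (54 + 70)*22 = 124*22 = 2728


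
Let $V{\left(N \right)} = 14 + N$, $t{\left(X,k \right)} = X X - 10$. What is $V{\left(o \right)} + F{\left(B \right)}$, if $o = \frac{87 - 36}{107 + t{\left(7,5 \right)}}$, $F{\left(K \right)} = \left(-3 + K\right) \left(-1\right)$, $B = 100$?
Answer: $- \frac{12067}{146} \approx -82.651$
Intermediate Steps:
$t{\left(X,k \right)} = -10 + X^{2}$ ($t{\left(X,k \right)} = X^{2} - 10 = -10 + X^{2}$)
$F{\left(K \right)} = 3 - K$
$o = \frac{51}{146}$ ($o = \frac{87 - 36}{107 - \left(10 - 7^{2}\right)} = \frac{51}{107 + \left(-10 + 49\right)} = \frac{51}{107 + 39} = \frac{51}{146} \approx 0.34932$)
$V{\left(o \right)} + F{\left(B \right)} = \left(14 + \frac{51}{146}\right) + \left(3 - 100\right) = \frac{2095}{146} + \left(3 - 100\right) = \frac{2095}{146} - 97 = - \frac{12067}{146}$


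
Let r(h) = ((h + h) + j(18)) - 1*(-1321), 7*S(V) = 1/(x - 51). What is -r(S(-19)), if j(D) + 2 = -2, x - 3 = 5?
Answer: -396415/301 ≈ -1317.0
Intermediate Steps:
x = 8 (x = 3 + 5 = 8)
j(D) = -4 (j(D) = -2 - 2 = -4)
S(V) = -1/301 (S(V) = 1/(7*(8 - 51)) = (1/7)/(-43) = (1/7)*(-1/43) = -1/301)
r(h) = 1317 + 2*h (r(h) = ((h + h) - 4) - 1*(-1321) = (2*h - 4) + 1321 = (-4 + 2*h) + 1321 = 1317 + 2*h)
-r(S(-19)) = -(1317 + 2*(-1/301)) = -(1317 - 2/301) = -1*396415/301 = -396415/301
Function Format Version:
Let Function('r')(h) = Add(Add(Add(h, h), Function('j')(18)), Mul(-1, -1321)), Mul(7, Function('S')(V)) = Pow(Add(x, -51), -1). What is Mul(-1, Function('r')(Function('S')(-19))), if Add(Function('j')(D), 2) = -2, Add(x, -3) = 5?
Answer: Rational(-396415, 301) ≈ -1317.0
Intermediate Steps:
x = 8 (x = Add(3, 5) = 8)
Function('j')(D) = -4 (Function('j')(D) = Add(-2, -2) = -4)
Function('S')(V) = Rational(-1, 301) (Function('S')(V) = Mul(Rational(1, 7), Pow(Add(8, -51), -1)) = Mul(Rational(1, 7), Pow(-43, -1)) = Mul(Rational(1, 7), Rational(-1, 43)) = Rational(-1, 301))
Function('r')(h) = Add(1317, Mul(2, h)) (Function('r')(h) = Add(Add(Add(h, h), -4), Mul(-1, -1321)) = Add(Add(Mul(2, h), -4), 1321) = Add(Add(-4, Mul(2, h)), 1321) = Add(1317, Mul(2, h)))
Mul(-1, Function('r')(Function('S')(-19))) = Mul(-1, Add(1317, Mul(2, Rational(-1, 301)))) = Mul(-1, Add(1317, Rational(-2, 301))) = Mul(-1, Rational(396415, 301)) = Rational(-396415, 301)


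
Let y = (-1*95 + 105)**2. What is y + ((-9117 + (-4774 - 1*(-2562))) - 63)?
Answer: -11292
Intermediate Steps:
y = 100 (y = (-95 + 105)**2 = 10**2 = 100)
y + ((-9117 + (-4774 - 1*(-2562))) - 63) = 100 + ((-9117 + (-4774 - 1*(-2562))) - 63) = 100 + ((-9117 + (-4774 + 2562)) - 63) = 100 + ((-9117 - 2212) - 63) = 100 + (-11329 - 63) = 100 - 11392 = -11292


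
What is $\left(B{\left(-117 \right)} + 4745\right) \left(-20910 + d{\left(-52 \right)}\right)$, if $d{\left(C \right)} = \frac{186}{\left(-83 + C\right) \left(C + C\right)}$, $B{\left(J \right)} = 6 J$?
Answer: $- \frac{15217033759}{180} \approx -8.4539 \cdot 10^{7}$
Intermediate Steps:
$d{\left(C \right)} = \frac{93}{C \left(-83 + C\right)}$ ($d{\left(C \right)} = \frac{186}{\left(-83 + C\right) 2 C} = \frac{186}{2 C \left(-83 + C\right)} = 186 \frac{1}{2 C \left(-83 + C\right)} = \frac{93}{C \left(-83 + C\right)}$)
$\left(B{\left(-117 \right)} + 4745\right) \left(-20910 + d{\left(-52 \right)}\right) = \left(6 \left(-117\right) + 4745\right) \left(-20910 + \frac{93}{\left(-52\right) \left(-83 - 52\right)}\right) = \left(-702 + 4745\right) \left(-20910 + 93 \left(- \frac{1}{52}\right) \frac{1}{-135}\right) = 4043 \left(-20910 + 93 \left(- \frac{1}{52}\right) \left(- \frac{1}{135}\right)\right) = 4043 \left(-20910 + \frac{31}{2340}\right) = 4043 \left(- \frac{48929369}{2340}\right) = - \frac{15217033759}{180}$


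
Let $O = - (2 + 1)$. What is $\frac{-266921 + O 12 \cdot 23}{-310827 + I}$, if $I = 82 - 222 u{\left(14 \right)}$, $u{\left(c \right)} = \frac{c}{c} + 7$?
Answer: $\frac{267749}{312521} \approx 0.85674$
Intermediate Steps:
$O = -3$ ($O = \left(-1\right) 3 = -3$)
$u{\left(c \right)} = 8$ ($u{\left(c \right)} = 1 + 7 = 8$)
$I = -1694$ ($I = 82 - 1776 = -1694$)
$\frac{-266921 + O 12 \cdot 23}{-310827 + I} = \frac{-266921 + \left(-3\right) 12 \cdot 23}{-310827 - 1694} = \frac{-266921 - 828}{-312521} = \left(-266921 - 828\right) \left(- \frac{1}{312521}\right) = \left(-267749\right) \left(- \frac{1}{312521}\right) = \frac{267749}{312521}$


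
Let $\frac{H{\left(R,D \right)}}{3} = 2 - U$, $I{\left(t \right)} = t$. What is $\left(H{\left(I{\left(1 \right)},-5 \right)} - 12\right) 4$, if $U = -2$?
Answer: $0$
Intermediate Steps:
$H{\left(R,D \right)} = 12$ ($H{\left(R,D \right)} = 3 \left(2 - -2\right) = 3 \left(2 + 2\right) = 3 \cdot 4 = 12$)
$\left(H{\left(I{\left(1 \right)},-5 \right)} - 12\right) 4 = \left(12 - 12\right) 4 = 0 \cdot 4 = 0$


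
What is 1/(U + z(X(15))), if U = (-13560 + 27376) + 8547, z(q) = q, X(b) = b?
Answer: 1/22378 ≈ 4.4687e-5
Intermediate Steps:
U = 22363 (U = 13816 + 8547 = 22363)
1/(U + z(X(15))) = 1/(22363 + 15) = 1/22378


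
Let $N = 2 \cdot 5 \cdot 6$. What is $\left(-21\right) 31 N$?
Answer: $-39060$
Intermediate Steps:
$N = 60$ ($N = 10 \cdot 6 = 60$)
$\left(-21\right) 31 N = \left(-21\right) 31 \cdot 60 = \left(-651\right) 60 = -39060$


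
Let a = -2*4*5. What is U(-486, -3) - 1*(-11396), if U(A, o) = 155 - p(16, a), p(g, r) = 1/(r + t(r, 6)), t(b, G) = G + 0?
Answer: 392735/34 ≈ 11551.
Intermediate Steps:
t(b, G) = G
a = -40 (a = -8*5 = -40)
p(g, r) = 1/(6 + r) (p(g, r) = 1/(r + 6) = 1/(6 + r))
U(A, o) = 5271/34 (U(A, o) = 155 - 1/(6 - 40) = 155 - 1/(-34) = 155 - 1*(-1/34) = 155 + 1/34 = 5271/34)
U(-486, -3) - 1*(-11396) = 5271/34 - 1*(-11396) = 5271/34 + 11396 = 392735/34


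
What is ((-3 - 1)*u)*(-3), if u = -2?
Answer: -24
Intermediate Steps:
((-3 - 1)*u)*(-3) = ((-3 - 1)*(-2))*(-3) = -4*(-2)*(-3) = 8*(-3) = -24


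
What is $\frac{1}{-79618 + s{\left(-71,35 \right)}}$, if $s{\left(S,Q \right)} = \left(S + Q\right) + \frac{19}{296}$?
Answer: $- \frac{296}{23577565} \approx -1.2554 \cdot 10^{-5}$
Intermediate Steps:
$s{\left(S,Q \right)} = \frac{19}{296} + Q + S$ ($s{\left(S,Q \right)} = \left(Q + S\right) + 19 \cdot \frac{1}{296} = \left(Q + S\right) + \frac{19}{296} = \frac{19}{296} + Q + S$)
$\frac{1}{-79618 + s{\left(-71,35 \right)}} = \frac{1}{-79618 + \left(\frac{19}{296} + 35 - 71\right)} = \frac{1}{-79618 - \frac{10637}{296}} = \frac{1}{- \frac{23577565}{296}} = - \frac{296}{23577565}$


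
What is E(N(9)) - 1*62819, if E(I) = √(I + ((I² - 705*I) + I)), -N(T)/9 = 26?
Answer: -62819 + 3*√24362 ≈ -62351.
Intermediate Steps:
N(T) = -234 (N(T) = -9*26 = -234)
E(I) = √(I² - 703*I) (E(I) = √(I + (I² - 704*I)) = √(I² - 703*I))
E(N(9)) - 1*62819 = √(-234*(-703 - 234)) - 1*62819 = √(-234*(-937)) - 62819 = √219258 - 62819 = 3*√24362 - 62819 = -62819 + 3*√24362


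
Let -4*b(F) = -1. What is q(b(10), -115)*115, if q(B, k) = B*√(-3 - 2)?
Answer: 115*I*√5/4 ≈ 64.287*I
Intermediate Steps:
b(F) = ¼ (b(F) = -¼*(-1) = ¼)
q(B, k) = I*B*√5 (q(B, k) = B*√(-5) = B*(I*√5) = I*B*√5)
q(b(10), -115)*115 = (I*(¼)*√5)*115 = (I*√5/4)*115 = 115*I*√5/4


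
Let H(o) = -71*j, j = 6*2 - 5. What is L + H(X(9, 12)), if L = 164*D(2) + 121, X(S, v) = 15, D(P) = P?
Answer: -48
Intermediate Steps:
j = 7 (j = 12 - 5 = 7)
L = 449 (L = 164*2 + 121 = 328 + 121 = 449)
H(o) = -497 (H(o) = -71*7 = -497)
L + H(X(9, 12)) = 449 - 497 = -48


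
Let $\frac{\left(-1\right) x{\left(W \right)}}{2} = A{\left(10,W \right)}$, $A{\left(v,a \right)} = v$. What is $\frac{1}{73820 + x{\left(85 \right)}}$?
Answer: $\frac{1}{73800} \approx 1.355 \cdot 10^{-5}$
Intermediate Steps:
$x{\left(W \right)} = -20$ ($x{\left(W \right)} = \left(-2\right) 10 = -20$)
$\frac{1}{73820 + x{\left(85 \right)}} = \frac{1}{73820 - 20} = \frac{1}{73800}$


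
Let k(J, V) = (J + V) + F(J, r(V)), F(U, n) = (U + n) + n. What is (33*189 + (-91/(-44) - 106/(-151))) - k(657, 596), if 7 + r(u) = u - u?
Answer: 28860009/6644 ≈ 4343.8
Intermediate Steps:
r(u) = -7 (r(u) = -7 + (u - u) = -7 + 0 = -7)
F(U, n) = U + 2*n
k(J, V) = -14 + V + 2*J (k(J, V) = (J + V) + (J + 2*(-7)) = (J + V) + (J - 14) = (J + V) + (-14 + J) = -14 + V + 2*J)
(33*189 + (-91/(-44) - 106/(-151))) - k(657, 596) = (33*189 + (-91/(-44) - 106/(-151))) - (-14 + 596 + 2*657) = (6237 + (-91*(-1/44) - 106*(-1/151))) - (-14 + 596 + 1314) = (6237 + (91/44 + 106/151)) - 1*1896 = (6237 + 18405/6644) - 1896 = 41457033/6644 - 1896 = 28860009/6644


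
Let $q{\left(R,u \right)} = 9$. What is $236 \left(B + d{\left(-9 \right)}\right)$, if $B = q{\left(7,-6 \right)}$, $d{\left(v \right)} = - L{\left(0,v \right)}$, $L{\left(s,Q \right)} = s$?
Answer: $2124$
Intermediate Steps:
$d{\left(v \right)} = 0$ ($d{\left(v \right)} = \left(-1\right) 0 = 0$)
$B = 9$
$236 \left(B + d{\left(-9 \right)}\right) = 236 \left(9 + 0\right) = 236 \cdot 9 = 2124$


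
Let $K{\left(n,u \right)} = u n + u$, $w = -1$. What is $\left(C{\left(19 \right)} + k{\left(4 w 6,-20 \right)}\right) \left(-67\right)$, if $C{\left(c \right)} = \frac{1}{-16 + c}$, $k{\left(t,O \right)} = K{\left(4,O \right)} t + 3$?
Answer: $- \frac{483070}{3} \approx -1.6102 \cdot 10^{5}$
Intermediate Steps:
$K{\left(n,u \right)} = u + n u$ ($K{\left(n,u \right)} = n u + u = u + n u$)
$k{\left(t,O \right)} = 3 + 5 O t$ ($k{\left(t,O \right)} = O \left(1 + 4\right) t + 3 = O 5 t + 3 = 5 O t + 3 = 3 + 5 O t$)
$\left(C{\left(19 \right)} + k{\left(4 w 6,-20 \right)}\right) \left(-67\right) = \left(\frac{1}{-16 + 19} + \left(3 + 5 \left(-20\right) 4 \left(-1\right) 6\right)\right) \left(-67\right) = \left(\frac{1}{3} + \left(3 + 5 \left(-20\right) \left(\left(-4\right) 6\right)\right)\right) \left(-67\right) = \left(\frac{1}{3} + \left(3 + 5 \left(-20\right) \left(-24\right)\right)\right) \left(-67\right) = \left(\frac{1}{3} + \left(3 + 2400\right)\right) \left(-67\right) = \left(\frac{1}{3} + 2403\right) \left(-67\right) = \frac{7210}{3} \left(-67\right) = - \frac{483070}{3}$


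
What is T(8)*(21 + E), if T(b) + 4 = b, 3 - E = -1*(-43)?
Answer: -76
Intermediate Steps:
E = -40 (E = 3 - (-1)*(-43) = 3 - 1*43 = 3 - 43 = -40)
T(b) = -4 + b
T(8)*(21 + E) = (-4 + 8)*(21 - 40) = 4*(-19) = -76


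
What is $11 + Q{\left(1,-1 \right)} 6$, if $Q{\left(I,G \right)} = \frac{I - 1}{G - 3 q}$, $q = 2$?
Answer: $11$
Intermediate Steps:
$Q{\left(I,G \right)} = \frac{-1 + I}{-6 + G}$ ($Q{\left(I,G \right)} = \frac{I - 1}{G - 6} = \frac{-1 + I}{G - 6} = \frac{-1 + I}{-6 + G}$)
$11 + Q{\left(1,-1 \right)} 6 = 11 + \frac{-1 + 1}{-6 - 1} \cdot 6 = 11 + \frac{1}{-7} \cdot 0 \cdot 6 = 11 + \left(- \frac{1}{7}\right) 0 \cdot 6 = 11 + 0 \cdot 6 = 11 + 0 = 11$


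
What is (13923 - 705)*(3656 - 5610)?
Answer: -25827972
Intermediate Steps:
(13923 - 705)*(3656 - 5610) = 13218*(-1954) = -25827972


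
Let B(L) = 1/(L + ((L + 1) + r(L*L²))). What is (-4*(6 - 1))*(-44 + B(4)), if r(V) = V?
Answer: 64220/73 ≈ 879.73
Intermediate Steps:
B(L) = 1/(1 + L³ + 2*L) (B(L) = 1/(L + ((L + 1) + L*L²)) = 1/(L + ((1 + L) + L³)) = 1/(L + (1 + L + L³)) = 1/(1 + L³ + 2*L))
(-4*(6 - 1))*(-44 + B(4)) = (-4*(6 - 1))*(-44 + 1/(1 + 4³ + 2*4)) = (-4*5)*(-44 + 1/(1 + 64 + 8)) = -20*(-44 + 1/73) = -20*(-3211/73) = 64220/73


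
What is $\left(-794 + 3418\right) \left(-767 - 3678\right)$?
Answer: $-11663680$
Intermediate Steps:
$\left(-794 + 3418\right) \left(-767 - 3678\right) = 2624 \left(-4445\right) = -11663680$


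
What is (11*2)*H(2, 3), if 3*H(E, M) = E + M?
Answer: 110/3 ≈ 36.667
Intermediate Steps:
H(E, M) = E/3 + M/3 (H(E, M) = (E + M)/3 = E/3 + M/3)
(11*2)*H(2, 3) = (11*2)*((1/3)*2 + (1/3)*3) = 22*(2/3 + 1) = 22*(5/3) = 110/3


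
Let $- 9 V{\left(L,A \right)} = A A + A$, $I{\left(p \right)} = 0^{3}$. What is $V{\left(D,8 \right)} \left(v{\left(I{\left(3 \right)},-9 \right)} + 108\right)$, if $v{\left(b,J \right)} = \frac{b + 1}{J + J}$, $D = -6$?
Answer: $- \frac{7772}{9} \approx -863.56$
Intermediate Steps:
$I{\left(p \right)} = 0$
$V{\left(L,A \right)} = - \frac{A}{9} - \frac{A^{2}}{9}$ ($V{\left(L,A \right)} = - \frac{A A + A}{9} = - \frac{A^{2} + A}{9} = - \frac{A + A^{2}}{9} = - \frac{A}{9} - \frac{A^{2}}{9}$)
$v{\left(b,J \right)} = \frac{1 + b}{2 J}$
$V{\left(D,8 \right)} \left(v{\left(I{\left(3 \right)},-9 \right)} + 108\right) = \left(- \frac{1}{9}\right) 8 \left(1 + 8\right) \left(\frac{1 + 0}{2 \left(-9\right)} + 108\right) = \left(- \frac{1}{9}\right) 8 \cdot 9 \left(\frac{1}{2} \left(- \frac{1}{9}\right) 1 + 108\right) = - 8 \left(- \frac{1}{18} + 108\right) = \left(-8\right) \frac{1943}{18} = - \frac{7772}{9}$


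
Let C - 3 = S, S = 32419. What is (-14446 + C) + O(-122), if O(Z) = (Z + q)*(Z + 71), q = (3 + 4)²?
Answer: 21699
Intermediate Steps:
C = 32422 (C = 3 + 32419 = 32422)
q = 49 (q = 7² = 49)
O(Z) = (49 + Z)*(71 + Z) (O(Z) = (Z + 49)*(Z + 71) = (49 + Z)*(71 + Z))
(-14446 + C) + O(-122) = (-14446 + 32422) + (3479 + (-122)² + 120*(-122)) = 17976 + (3479 + 14884 - 14640) = 17976 + 3723 = 21699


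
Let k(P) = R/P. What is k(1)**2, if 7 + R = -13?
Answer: 400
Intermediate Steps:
R = -20 (R = -7 - 13 = -20)
k(P) = -20/P
k(1)**2 = (-20/1)**2 = (-20*1)**2 = (-20)**2 = 400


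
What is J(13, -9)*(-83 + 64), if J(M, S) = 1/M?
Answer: -19/13 ≈ -1.4615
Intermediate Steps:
J(13, -9)*(-83 + 64) = (-83 + 64)/13 = (1/13)*(-19) = -19/13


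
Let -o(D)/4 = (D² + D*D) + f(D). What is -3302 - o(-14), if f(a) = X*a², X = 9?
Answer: 5322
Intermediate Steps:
f(a) = 9*a²
o(D) = -44*D² (o(D) = -4*((D² + D*D) + 9*D²) = -4*((D² + D²) + 9*D²) = -4*(2*D² + 9*D²) = -44*D²)
-3302 - o(-14) = -3302 - (-44)*(-14)² = -3302 - (-44)*196 = -3302 - 1*(-8624) = -3302 + 8624 = 5322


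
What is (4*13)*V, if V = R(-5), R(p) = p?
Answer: -260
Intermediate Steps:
V = -5
(4*13)*V = (4*13)*(-5) = 52*(-5) = -260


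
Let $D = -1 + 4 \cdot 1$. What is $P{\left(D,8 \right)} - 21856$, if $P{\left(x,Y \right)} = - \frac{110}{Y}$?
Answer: $- \frac{87479}{4} \approx -21870.0$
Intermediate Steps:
$D = 3$ ($D = -1 + 4 = 3$)
$P{\left(D,8 \right)} - 21856 = - \frac{110}{8} - 21856 = \left(-110\right) \frac{1}{8} - 21856 = - \frac{55}{4} - 21856 = - \frac{87479}{4}$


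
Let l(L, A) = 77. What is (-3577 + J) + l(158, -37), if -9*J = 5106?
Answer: -12202/3 ≈ -4067.3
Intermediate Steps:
J = -1702/3 (J = -⅑*5106 = -1702/3 ≈ -567.33)
(-3577 + J) + l(158, -37) = (-3577 - 1702/3) + 77 = -12433/3 + 77 = -12202/3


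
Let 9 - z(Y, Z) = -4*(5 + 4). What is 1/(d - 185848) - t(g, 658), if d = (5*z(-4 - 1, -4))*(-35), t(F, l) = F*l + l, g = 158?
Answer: -20267687707/193723 ≈ -1.0462e+5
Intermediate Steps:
z(Y, Z) = 45 (z(Y, Z) = 9 - (-4)*(5 + 4) = 9 - (-4)*9 = 9 - 1*(-36) = 9 + 36 = 45)
t(F, l) = l + F*l
d = -7875 (d = (5*45)*(-35) = 225*(-35) = -7875)
1/(d - 185848) - t(g, 658) = 1/(-7875 - 185848) - 658*(1 + 158) = 1/(-193723) - 658*159 = -1/193723 - 1*104622 = -1/193723 - 104622 = -20267687707/193723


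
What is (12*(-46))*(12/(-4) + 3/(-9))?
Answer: 1840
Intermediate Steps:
(12*(-46))*(12/(-4) + 3/(-9)) = -552*(12*(-1/4) + 3*(-1/9)) = -552*(-3 - 1/3) = -552*(-10/3) = 1840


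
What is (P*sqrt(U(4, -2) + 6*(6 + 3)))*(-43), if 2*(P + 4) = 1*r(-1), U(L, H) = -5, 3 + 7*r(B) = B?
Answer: 1290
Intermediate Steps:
r(B) = -3/7 + B/7
P = -30/7 (P = -4 + (1*(-3/7 + (1/7)*(-1)))/2 = -4 + (1*(-3/7 - 1/7))/2 = -4 + (1*(-4/7))/2 = -4 + (1/2)*(-4/7) = -4 - 2/7 = -30/7 ≈ -4.2857)
(P*sqrt(U(4, -2) + 6*(6 + 3)))*(-43) = -30*sqrt(-5 + 6*(6 + 3))/7*(-43) = -30*sqrt(-5 + 6*9)/7*(-43) = -30*sqrt(-5 + 54)/7*(-43) = -30*sqrt(49)/7*(-43) = -30/7*7*(-43) = -30*(-43) = 1290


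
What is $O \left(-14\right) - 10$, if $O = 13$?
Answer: $-192$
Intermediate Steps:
$O \left(-14\right) - 10 = 13 \left(-14\right) - 10 = -182 - 10 = -192$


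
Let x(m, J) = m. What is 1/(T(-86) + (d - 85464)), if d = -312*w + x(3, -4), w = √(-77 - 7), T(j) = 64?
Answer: I/(13*(-6569*I + 48*√21)) ≈ -1.1697e-5 + 3.9167e-7*I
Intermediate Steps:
w = 2*I*√21 (w = √(-84) = 2*I*√21 ≈ 9.1651*I)
d = 3 - 624*I*√21 (d = -624*I*√21 + 3 = 3 - 624*I*√21 ≈ 3.0 - 2859.5*I)
1/(T(-86) + (d - 85464)) = 1/(64 + ((3 - 624*I*√21) - 85464)) = 1/(64 + (-85461 - 624*I*√21)) = 1/(-85397 - 624*I*√21)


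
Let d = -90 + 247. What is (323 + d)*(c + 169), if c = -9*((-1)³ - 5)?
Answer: 107040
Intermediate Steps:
d = 157
c = 54 (c = -9*(-1 - 5) = -9*(-6) = 54)
(323 + d)*(c + 169) = (323 + 157)*(54 + 169) = 480*223 = 107040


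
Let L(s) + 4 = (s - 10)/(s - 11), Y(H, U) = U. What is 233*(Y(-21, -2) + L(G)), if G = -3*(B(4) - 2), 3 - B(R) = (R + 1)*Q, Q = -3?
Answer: -68968/59 ≈ -1168.9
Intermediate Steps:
B(R) = 6 + 3*R (B(R) = 3 - (R + 1)*(-3) = 3 - (1 + R)*(-3) = 3 - (-3 - 3*R) = 3 + (3 + 3*R) = 6 + 3*R)
G = -48 (G = -3*((6 + 3*4) - 2) = -3*((6 + 12) - 2) = -3*(18 - 2) = -3*16 = -48)
L(s) = -4 + (-10 + s)/(-11 + s) (L(s) = -4 + (s - 10)/(s - 11) = -4 + (-10 + s)/(-11 + s))
233*(Y(-21, -2) + L(G)) = 233*(-2 + (34 - 3*(-48))/(-11 - 48)) = 233*(-2 + (34 + 144)/(-59)) = 233*(-2 - 1/59*178) = 233*(-2 - 178/59) = 233*(-296/59) = -68968/59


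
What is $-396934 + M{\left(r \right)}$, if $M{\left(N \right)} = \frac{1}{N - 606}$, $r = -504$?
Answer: $- \frac{440596741}{1110} \approx -3.9693 \cdot 10^{5}$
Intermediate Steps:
$M{\left(N \right)} = \frac{1}{-606 + N}$
$-396934 + M{\left(r \right)} = -396934 + \frac{1}{-606 - 504} = -396934 + \frac{1}{-1110} = -396934 - \frac{1}{1110} = - \frac{440596741}{1110}$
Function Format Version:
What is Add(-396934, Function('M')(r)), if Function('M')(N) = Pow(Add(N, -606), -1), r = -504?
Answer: Rational(-440596741, 1110) ≈ -3.9693e+5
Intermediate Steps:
Function('M')(N) = Pow(Add(-606, N), -1)
Add(-396934, Function('M')(r)) = Add(-396934, Pow(Add(-606, -504), -1)) = Add(-396934, Pow(-1110, -1)) = Add(-396934, Rational(-1, 1110)) = Rational(-440596741, 1110)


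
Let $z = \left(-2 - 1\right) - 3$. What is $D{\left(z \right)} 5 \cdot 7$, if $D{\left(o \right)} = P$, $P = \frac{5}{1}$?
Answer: $175$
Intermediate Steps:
$z = -6$ ($z = -3 - 3 = -6$)
$P = 5$ ($P = 5 \cdot 1 = 5$)
$D{\left(o \right)} = 5$
$D{\left(z \right)} 5 \cdot 7 = 5 \cdot 5 \cdot 7 = 25 \cdot 7 = 175$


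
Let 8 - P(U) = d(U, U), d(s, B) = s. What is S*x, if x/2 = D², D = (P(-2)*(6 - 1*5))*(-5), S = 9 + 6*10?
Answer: 345000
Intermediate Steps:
P(U) = 8 - U
S = 69 (S = 9 + 60 = 69)
D = -50 (D = ((8 - 1*(-2))*(6 - 1*5))*(-5) = ((8 + 2)*(6 - 5))*(-5) = (10*1)*(-5) = 10*(-5) = -50)
x = 5000 (x = 2*(-50)² = 2*2500 = 5000)
S*x = 69*5000 = 345000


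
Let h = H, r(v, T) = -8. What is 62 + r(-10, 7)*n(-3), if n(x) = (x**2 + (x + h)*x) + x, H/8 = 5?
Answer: 902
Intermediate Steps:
H = 40 (H = 8*5 = 40)
h = 40
n(x) = x + x**2 + x*(40 + x) (n(x) = (x**2 + (x + 40)*x) + x = (x**2 + (40 + x)*x) + x = (x**2 + x*(40 + x)) + x = x + x**2 + x*(40 + x))
62 + r(-10, 7)*n(-3) = 62 - (-24)*(41 + 2*(-3)) = 62 - (-24)*(41 - 6) = 62 - (-24)*35 = 62 - 8*(-105) = 62 + 840 = 902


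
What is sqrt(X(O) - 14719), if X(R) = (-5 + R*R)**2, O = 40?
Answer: 9*sqrt(31226) ≈ 1590.4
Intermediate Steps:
X(R) = (-5 + R**2)**2
sqrt(X(O) - 14719) = sqrt((-5 + 40**2)**2 - 14719) = sqrt((-5 + 1600)**2 - 14719) = sqrt(1595**2 - 14719) = sqrt(2544025 - 14719) = sqrt(2529306) = 9*sqrt(31226)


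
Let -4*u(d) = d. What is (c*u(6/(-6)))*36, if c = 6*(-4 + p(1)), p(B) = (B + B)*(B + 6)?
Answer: 540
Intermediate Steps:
u(d) = -d/4
p(B) = 2*B*(6 + B) (p(B) = (2*B)*(6 + B) = 2*B*(6 + B))
c = 60 (c = 6*(-4 + 2*1*(6 + 1)) = 6*(-4 + 2*1*7) = 6*(-4 + 14) = 6*10 = 60)
(c*u(6/(-6)))*36 = (60*(-3/(2*(-6))))*36 = (60*(-3*(-1)/(2*6)))*36 = (60*(-1/4*(-1)))*36 = (60*(1/4))*36 = 15*36 = 540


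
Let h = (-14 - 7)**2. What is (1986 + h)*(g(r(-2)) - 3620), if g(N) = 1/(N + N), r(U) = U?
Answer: -35145387/4 ≈ -8.7864e+6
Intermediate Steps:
g(N) = 1/(2*N)
h = 441 (h = (-21)**2 = 441)
(1986 + h)*(g(r(-2)) - 3620) = (1986 + 441)*((1/2)/(-2) - 3620) = 2427*((1/2)*(-1/2) - 3620) = 2427*(-1/4 - 3620) = 2427*(-14481/4) = -35145387/4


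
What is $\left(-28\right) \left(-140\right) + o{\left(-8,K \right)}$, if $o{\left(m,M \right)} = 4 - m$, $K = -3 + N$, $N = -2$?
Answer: $3932$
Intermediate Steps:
$K = -5$ ($K = -3 - 2 = -5$)
$\left(-28\right) \left(-140\right) + o{\left(-8,K \right)} = \left(-28\right) \left(-140\right) + \left(4 - -8\right) = 3920 + \left(4 + 8\right) = 3920 + 12 = 3932$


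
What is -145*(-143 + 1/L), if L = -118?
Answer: 2446875/118 ≈ 20736.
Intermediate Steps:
-145*(-143 + 1/L) = -145*(-143 + 1/(-118)) = -145*(-143 - 1/118) = -145*(-16875/118) = 2446875/118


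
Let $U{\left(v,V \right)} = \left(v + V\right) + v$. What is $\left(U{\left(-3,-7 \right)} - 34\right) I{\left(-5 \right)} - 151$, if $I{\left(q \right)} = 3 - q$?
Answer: $-527$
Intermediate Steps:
$U{\left(v,V \right)} = V + 2 v$ ($U{\left(v,V \right)} = \left(V + v\right) + v = V + 2 v$)
$\left(U{\left(-3,-7 \right)} - 34\right) I{\left(-5 \right)} - 151 = \left(\left(-7 + 2 \left(-3\right)\right) - 34\right) \left(3 - -5\right) - 151 = \left(\left(-7 - 6\right) - 34\right) \left(3 + 5\right) - 151 = \left(-13 - 34\right) 8 - 151 = \left(-47\right) 8 - 151 = -376 - 151 = -527$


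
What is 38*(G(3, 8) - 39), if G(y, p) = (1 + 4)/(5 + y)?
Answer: -5833/4 ≈ -1458.3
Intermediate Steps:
G(y, p) = 5/(5 + y)
38*(G(3, 8) - 39) = 38*(5/(5 + 3) - 39) = 38*(5/8 - 39) = 38*(-307/8) = -5833/4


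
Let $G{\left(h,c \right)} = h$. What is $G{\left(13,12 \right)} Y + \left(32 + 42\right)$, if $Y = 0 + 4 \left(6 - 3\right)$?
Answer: $230$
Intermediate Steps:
$Y = 12$ ($Y = 0 + 4 \left(6 - 3\right) = 0 + 4 \cdot 3 = 0 + 12 = 12$)
$G{\left(13,12 \right)} Y + \left(32 + 42\right) = 13 \cdot 12 + \left(32 + 42\right) = 156 + 74 = 230$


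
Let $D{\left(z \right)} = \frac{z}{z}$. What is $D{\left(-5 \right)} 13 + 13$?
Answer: $26$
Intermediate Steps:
$D{\left(z \right)} = 1$
$D{\left(-5 \right)} 13 + 13 = 1 \cdot 13 + 13 = 13 + 13 = 26$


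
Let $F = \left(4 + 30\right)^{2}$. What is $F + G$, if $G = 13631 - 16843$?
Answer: $-2056$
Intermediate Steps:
$G = -3212$ ($G = 13631 - 16843 = -3212$)
$F = 1156$ ($F = 34^{2} = 1156$)
$F + G = 1156 - 3212 = -2056$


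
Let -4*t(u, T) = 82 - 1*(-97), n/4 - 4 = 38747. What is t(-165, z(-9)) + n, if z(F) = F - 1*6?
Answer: 619837/4 ≈ 1.5496e+5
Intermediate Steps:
z(F) = -6 + F (z(F) = F - 6 = -6 + F)
n = 155004 (n = 16 + 4*38747 = 16 + 154988 = 155004)
t(u, T) = -179/4 (t(u, T) = -(82 - 1*(-97))/4 = -(82 + 97)/4 = -¼*179 = -179/4)
t(-165, z(-9)) + n = -179/4 + 155004 = 619837/4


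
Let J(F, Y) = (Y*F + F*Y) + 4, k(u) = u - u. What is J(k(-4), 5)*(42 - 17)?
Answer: 100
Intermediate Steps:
k(u) = 0
J(F, Y) = 4 + 2*F*Y (J(F, Y) = (F*Y + F*Y) + 4 = 2*F*Y + 4 = 4 + 2*F*Y)
J(k(-4), 5)*(42 - 17) = (4 + 2*0*5)*(42 - 17) = (4 + 0)*25 = 4*25 = 100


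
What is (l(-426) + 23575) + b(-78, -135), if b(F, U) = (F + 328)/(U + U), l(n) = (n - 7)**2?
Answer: 5698703/27 ≈ 2.1106e+5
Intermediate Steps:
l(n) = (-7 + n)**2
b(F, U) = (328 + F)/(2*U) (b(F, U) = (328 + F)/((2*U)) = (328 + F)*(1/(2*U)) = (328 + F)/(2*U))
(l(-426) + 23575) + b(-78, -135) = ((-7 - 426)**2 + 23575) + (1/2)*(328 - 78)/(-135) = ((-433)**2 + 23575) + (1/2)*(-1/135)*250 = (187489 + 23575) - 25/27 = 211064 - 25/27 = 5698703/27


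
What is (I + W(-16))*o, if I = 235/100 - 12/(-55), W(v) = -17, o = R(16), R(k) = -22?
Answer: 635/2 ≈ 317.50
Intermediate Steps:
o = -22
I = 113/44 (I = 235*(1/100) - 12*(-1/55) = 47/20 + 12/55 = 113/44 ≈ 2.5682)
(I + W(-16))*o = (113/44 - 17)*(-22) = -635/44*(-22) = 635/2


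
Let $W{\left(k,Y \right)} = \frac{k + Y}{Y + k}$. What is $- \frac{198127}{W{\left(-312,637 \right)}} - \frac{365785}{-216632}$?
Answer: $- \frac{42920282479}{216632} \approx -1.9813 \cdot 10^{5}$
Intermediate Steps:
$W{\left(k,Y \right)} = 1$ ($W{\left(k,Y \right)} = \frac{Y + k}{Y + k} = 1$)
$- \frac{198127}{W{\left(-312,637 \right)}} - \frac{365785}{-216632} = - \frac{198127}{1} - \frac{365785}{-216632} = \left(-198127\right) 1 - - \frac{365785}{216632} = -198127 + \frac{365785}{216632} = - \frac{42920282479}{216632}$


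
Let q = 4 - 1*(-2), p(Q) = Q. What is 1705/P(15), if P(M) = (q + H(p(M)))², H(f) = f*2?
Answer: 1705/1296 ≈ 1.3156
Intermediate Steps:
q = 6 (q = 4 + 2 = 6)
H(f) = 2*f
P(M) = (6 + 2*M)²
1705/P(15) = 1705/((4*(3 + 15)²)) = 1705/((4*18²)) = 1705/((4*324)) = 1705/1296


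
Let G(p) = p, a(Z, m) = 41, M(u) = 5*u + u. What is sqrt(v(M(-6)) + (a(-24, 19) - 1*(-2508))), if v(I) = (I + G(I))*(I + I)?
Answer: sqrt(7733) ≈ 87.938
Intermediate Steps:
M(u) = 6*u
v(I) = 4*I**2 (v(I) = (I + I)*(I + I) = (2*I)*(2*I) = 4*I**2)
sqrt(v(M(-6)) + (a(-24, 19) - 1*(-2508))) = sqrt(4*(6*(-6))**2 + (41 - 1*(-2508))) = sqrt(4*(-36)**2 + (41 + 2508)) = sqrt(4*1296 + 2549) = sqrt(5184 + 2549) = sqrt(7733)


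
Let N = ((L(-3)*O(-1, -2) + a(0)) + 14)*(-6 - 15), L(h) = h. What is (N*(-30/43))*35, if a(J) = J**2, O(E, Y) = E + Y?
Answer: 507150/43 ≈ 11794.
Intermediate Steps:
N = -483 (N = ((-3*(-1 - 2) + 0**2) + 14)*(-6 - 15) = ((-3*(-3) + 0) + 14)*(-21) = ((9 + 0) + 14)*(-21) = (9 + 14)*(-21) = 23*(-21) = -483)
(N*(-30/43))*35 = -(-14490)/43*35 = -483*(-30/43)*35 = (14490/43)*35 = 507150/43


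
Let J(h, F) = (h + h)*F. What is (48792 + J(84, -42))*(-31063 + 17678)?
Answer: -558636360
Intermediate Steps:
J(h, F) = 2*F*h (J(h, F) = (2*h)*F = 2*F*h)
(48792 + J(84, -42))*(-31063 + 17678) = (48792 + 2*(-42)*84)*(-31063 + 17678) = (48792 - 7056)*(-13385) = 41736*(-13385) = -558636360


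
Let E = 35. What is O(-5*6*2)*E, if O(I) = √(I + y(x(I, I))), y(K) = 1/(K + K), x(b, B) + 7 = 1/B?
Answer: 105*I*√1183010/421 ≈ 271.27*I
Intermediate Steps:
x(b, B) = -7 + 1/B
y(K) = 1/(2*K)
O(I) = √(I + 1/(2*(-7 + 1/I)))
O(-5*6*2)*E = √(-5*6*2 - 1/(2*(7 - 1/(-5*6*2))))*35 = √(-30*2 - 1/(2*(7 - 1/((-30*2)))))*35 = √(-60 - 1/(2*(7 - 1/(-60))))*35 = √(-60 - 1/(2*(7 - 1*(-1/60))))*35 = √(-60 - 1/(2*(7 + 1/60)))*35 = √(-60 - 1/(2*421/60))*35 = √(-60 - ½*60/421)*35 = √(-60 - 30/421)*35 = √(-25290/421)*35 = (3*I*√1183010/421)*35 = 105*I*√1183010/421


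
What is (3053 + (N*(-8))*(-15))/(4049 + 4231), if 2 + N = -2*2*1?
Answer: 2333/8280 ≈ 0.28176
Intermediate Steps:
N = -6 (N = -2 - 2*2*1 = -2 - 4*1 = -2 - 4 = -6)
(3053 + (N*(-8))*(-15))/(4049 + 4231) = (3053 - 6*(-8)*(-15))/(4049 + 4231) = (3053 + 48*(-15))/8280 = (3053 - 720)*(1/8280) = 2333*(1/8280) = 2333/8280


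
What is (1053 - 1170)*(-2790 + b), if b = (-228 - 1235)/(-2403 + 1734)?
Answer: 72736833/223 ≈ 3.2617e+5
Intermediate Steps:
b = 1463/669 (b = -1463/(-669) = -1463*(-1/669) = 1463/669 ≈ 2.1868)
(1053 - 1170)*(-2790 + b) = (1053 - 1170)*(-2790 + 1463/669) = -117*(-1865047/669) = 72736833/223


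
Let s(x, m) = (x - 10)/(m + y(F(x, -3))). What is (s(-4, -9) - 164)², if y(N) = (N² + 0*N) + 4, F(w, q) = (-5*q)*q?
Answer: 27438928609/1020100 ≈ 26898.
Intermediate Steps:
F(w, q) = -5*q²
y(N) = 4 + N² (y(N) = (N² + 0) + 4 = N² + 4 = 4 + N²)
s(x, m) = (-10 + x)/(2029 + m) (s(x, m) = (x - 10)/(m + (4 + (-5*(-3)²)²)) = (-10 + x)/(m + (4 + (-5*9)²)) = (-10 + x)/(m + (4 + (-45)²)) = (-10 + x)/(m + (4 + 2025)) = (-10 + x)/(m + 2029) = (-10 + x)/(2029 + m))
(s(-4, -9) - 164)² = ((-10 - 4)/(2029 - 9) - 164)² = (-14/2020 - 164)² = ((1/2020)*(-14) - 164)² = (-7/1010 - 164)² = (-165647/1010)² = 27438928609/1020100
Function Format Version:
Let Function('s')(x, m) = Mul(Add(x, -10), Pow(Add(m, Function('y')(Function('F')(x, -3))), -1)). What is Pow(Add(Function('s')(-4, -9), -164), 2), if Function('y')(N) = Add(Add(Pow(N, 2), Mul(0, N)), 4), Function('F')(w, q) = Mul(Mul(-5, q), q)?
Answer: Rational(27438928609, 1020100) ≈ 26898.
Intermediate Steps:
Function('F')(w, q) = Mul(-5, Pow(q, 2))
Function('y')(N) = Add(4, Pow(N, 2)) (Function('y')(N) = Add(Add(Pow(N, 2), 0), 4) = Add(Pow(N, 2), 4) = Add(4, Pow(N, 2)))
Function('s')(x, m) = Mul(Pow(Add(2029, m), -1), Add(-10, x)) (Function('s')(x, m) = Mul(Add(x, -10), Pow(Add(m, Add(4, Pow(Mul(-5, Pow(-3, 2)), 2))), -1)) = Mul(Add(-10, x), Pow(Add(m, Add(4, Pow(Mul(-5, 9), 2))), -1)) = Mul(Add(-10, x), Pow(Add(m, Add(4, Pow(-45, 2))), -1)) = Mul(Add(-10, x), Pow(Add(m, Add(4, 2025)), -1)) = Mul(Add(-10, x), Pow(Add(m, 2029), -1)) = Mul(Add(-10, x), Pow(Add(2029, m), -1)) = Mul(Pow(Add(2029, m), -1), Add(-10, x)))
Pow(Add(Function('s')(-4, -9), -164), 2) = Pow(Add(Mul(Pow(Add(2029, -9), -1), Add(-10, -4)), -164), 2) = Pow(Add(Mul(Pow(2020, -1), -14), -164), 2) = Pow(Add(Mul(Rational(1, 2020), -14), -164), 2) = Pow(Add(Rational(-7, 1010), -164), 2) = Pow(Rational(-165647, 1010), 2) = Rational(27438928609, 1020100)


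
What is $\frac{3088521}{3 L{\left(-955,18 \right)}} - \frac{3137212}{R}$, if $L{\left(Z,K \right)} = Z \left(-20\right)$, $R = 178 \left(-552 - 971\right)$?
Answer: $\frac{169506959929}{2588947700} \approx 65.473$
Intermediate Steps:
$R = -271094$ ($R = 178 \left(-1523\right) = -271094$)
$L{\left(Z,K \right)} = - 20 Z$
$\frac{3088521}{3 L{\left(-955,18 \right)}} - \frac{3137212}{R} = \frac{3088521}{3 \left(\left(-20\right) \left(-955\right)\right)} - \frac{3137212}{-271094} = \frac{3088521}{3 \cdot 19100} - - \frac{1568606}{135547} = \frac{3088521}{57300} + \frac{1568606}{135547} = 3088521 \cdot \frac{1}{57300} + \frac{1568606}{135547} = \frac{1029507}{19100} + \frac{1568606}{135547} = \frac{169506959929}{2588947700}$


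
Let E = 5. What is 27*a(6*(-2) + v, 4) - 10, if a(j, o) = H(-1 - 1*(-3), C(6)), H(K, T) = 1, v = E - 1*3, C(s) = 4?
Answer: 17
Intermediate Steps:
v = 2 (v = 5 - 1*3 = 5 - 3 = 2)
a(j, o) = 1
27*a(6*(-2) + v, 4) - 10 = 27*1 - 10 = 27 - 10 = 17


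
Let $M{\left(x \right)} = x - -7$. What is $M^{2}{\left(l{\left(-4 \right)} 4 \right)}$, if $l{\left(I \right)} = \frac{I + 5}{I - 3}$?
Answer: $\frac{2025}{49} \approx 41.327$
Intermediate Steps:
$l{\left(I \right)} = \frac{5 + I}{-3 + I}$
$M{\left(x \right)} = 7 + x$ ($M{\left(x \right)} = x + 7 = 7 + x$)
$M^{2}{\left(l{\left(-4 \right)} 4 \right)} = \left(7 + \frac{5 - 4}{-3 - 4} \cdot 4\right)^{2} = \left(7 + \frac{1}{-7} \cdot 1 \cdot 4\right)^{2} = \left(7 + \left(- \frac{1}{7}\right) 1 \cdot 4\right)^{2} = \left(7 - \frac{4}{7}\right)^{2} = \left(\frac{45}{7}\right)^{2} = \frac{2025}{49}$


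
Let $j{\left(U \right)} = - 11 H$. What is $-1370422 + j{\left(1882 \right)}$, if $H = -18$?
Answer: $-1370224$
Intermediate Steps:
$j{\left(U \right)} = 198$ ($j{\left(U \right)} = \left(-11\right) \left(-18\right) = 198$)
$-1370422 + j{\left(1882 \right)} = -1370422 + 198 = -1370224$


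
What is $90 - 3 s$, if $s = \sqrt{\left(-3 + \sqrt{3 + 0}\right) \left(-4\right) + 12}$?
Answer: $90 - 6 \sqrt{6 - \sqrt{3}} \approx 77.605$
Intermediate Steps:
$s = \sqrt{24 - 4 \sqrt{3}}$ ($s = \sqrt{\left(-3 + \sqrt{3}\right) \left(-4\right) + 12} = \sqrt{\left(12 - 4 \sqrt{3}\right) + 12} = \sqrt{24 - 4 \sqrt{3}} \approx 4.1318$)
$90 - 3 s = 90 - 3 \cdot 2 \sqrt{6 - \sqrt{3}} = 90 - 6 \sqrt{6 - \sqrt{3}}$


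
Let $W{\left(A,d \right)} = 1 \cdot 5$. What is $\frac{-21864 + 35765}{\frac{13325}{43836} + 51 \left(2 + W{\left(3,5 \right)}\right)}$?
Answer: $\frac{46874172}{1204829} \approx 38.905$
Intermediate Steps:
$W{\left(A,d \right)} = 5$
$\frac{-21864 + 35765}{\frac{13325}{43836} + 51 \left(2 + W{\left(3,5 \right)}\right)} = \frac{-21864 + 35765}{\frac{13325}{43836} + 51 \left(2 + 5\right)} = \frac{13901}{13325 \cdot \frac{1}{43836} + 51 \cdot 7} = \frac{13901}{\frac{1025}{3372} + 357} = \frac{13901}{\frac{1204829}{3372}} = 13901 \cdot \frac{3372}{1204829} = \frac{46874172}{1204829}$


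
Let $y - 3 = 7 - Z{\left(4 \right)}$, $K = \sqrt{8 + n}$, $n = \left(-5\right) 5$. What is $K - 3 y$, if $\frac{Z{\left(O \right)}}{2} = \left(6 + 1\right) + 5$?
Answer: $42 + i \sqrt{17} \approx 42.0 + 4.1231 i$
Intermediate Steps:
$Z{\left(O \right)} = 24$ ($Z{\left(O \right)} = 2 \left(\left(6 + 1\right) + 5\right) = 2 \left(7 + 5\right) = 2 \cdot 12 = 24$)
$n = -25$
$K = i \sqrt{17}$ ($K = \sqrt{8 - 25} = \sqrt{-17} = i \sqrt{17} \approx 4.1231 i$)
$y = -14$ ($y = 3 + \left(7 - 24\right) = 3 - 17 = -14$)
$K - 3 y = i \sqrt{17} - -42 = i \sqrt{17} + 42 = 42 + i \sqrt{17}$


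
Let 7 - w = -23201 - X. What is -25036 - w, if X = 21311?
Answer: -69555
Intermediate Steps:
w = 44519 (w = 7 - (-23201 - 1*21311) = 7 - (-23201 - 21311) = 7 - 1*(-44512) = 7 + 44512 = 44519)
-25036 - w = -25036 - 1*44519 = -25036 - 44519 = -69555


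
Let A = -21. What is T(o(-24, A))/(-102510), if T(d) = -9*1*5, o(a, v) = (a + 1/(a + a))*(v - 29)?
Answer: 1/2278 ≈ 0.00043898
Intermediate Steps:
o(a, v) = (-29 + v)*(a + 1/(2*a)) (o(a, v) = (a + 1/(2*a))*(-29 + v) = (-29 + v)*(a + 1/(2*a)))
T(d) = -45 (T(d) = -9*5 = -45)
T(o(-24, A))/(-102510) = -45/(-102510) = -45*(-1/102510) = 1/2278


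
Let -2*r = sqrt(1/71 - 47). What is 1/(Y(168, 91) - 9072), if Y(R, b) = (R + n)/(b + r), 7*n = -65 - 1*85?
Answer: -4846018807/43955288313642 - 133*I*sqrt(59214)/43955288313642 ≈ -0.00011025 - 7.363e-10*I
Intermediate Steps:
r = -I*sqrt(59214)/71 (r = -sqrt(1/71 - 47)/2 = -I*sqrt(59214)/71 ≈ -3.4273*I)
n = -150/7 (n = (-65 - 1*85)/7 = (-65 - 85)/7 = (1/7)*(-150) = -150/7 ≈ -21.429)
Y(R, b) = (-150/7 + R)/(b - I*sqrt(59214)/71) (Y(R, b) = (R - 150/7)/(b - I*sqrt(59214)/71) = (-150/7 + R)/(b - I*sqrt(59214)/71))
1/(Y(168, 91) - 9072) = 1/(71*(-150 + 7*168)/(7*(71*91 - I*sqrt(59214))) - 9072) = 1/(71*(-150 + 1176)/(7*(6461 - I*sqrt(59214))) - 9072) = 1/((71/7)*1026/(6461 - I*sqrt(59214)) - 9072) = 1/(72846/(7*(6461 - I*sqrt(59214))) - 9072) = 1/(-9072 + 72846/(7*(6461 - I*sqrt(59214))))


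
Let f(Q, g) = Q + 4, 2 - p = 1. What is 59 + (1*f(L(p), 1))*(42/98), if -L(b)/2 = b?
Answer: 419/7 ≈ 59.857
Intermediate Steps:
p = 1 (p = 2 - 1*1 = 2 - 1 = 1)
L(b) = -2*b
f(Q, g) = 4 + Q
59 + (1*f(L(p), 1))*(42/98) = 59 + (1*(4 - 2*1))*(42/98) = 59 + (1*(4 - 2))*(42*(1/98)) = 59 + (1*2)*(3/7) = 59 + 2*(3/7) = 59 + 6/7 = 419/7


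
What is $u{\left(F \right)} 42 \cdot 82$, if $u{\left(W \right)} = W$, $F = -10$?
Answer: $-34440$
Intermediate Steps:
$u{\left(F \right)} 42 \cdot 82 = \left(-10\right) 42 \cdot 82 = \left(-420\right) 82 = -34440$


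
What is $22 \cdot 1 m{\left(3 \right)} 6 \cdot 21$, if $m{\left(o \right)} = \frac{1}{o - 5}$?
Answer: $-1386$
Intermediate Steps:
$m{\left(o \right)} = \frac{1}{-5 + o}$
$22 \cdot 1 m{\left(3 \right)} 6 \cdot 21 = 22 \cdot 1 \frac{1}{-5 + 3} \cdot 6 \cdot 21 = 22 \cdot 1 \frac{1}{-2} \cdot 6 \cdot 21 = 22 \cdot 1 \left(- \frac{1}{2}\right) 6 \cdot 21 = 22 \left(\left(- \frac{1}{2}\right) 6\right) 21 = 22 \left(-3\right) 21 = \left(-66\right) 21 = -1386$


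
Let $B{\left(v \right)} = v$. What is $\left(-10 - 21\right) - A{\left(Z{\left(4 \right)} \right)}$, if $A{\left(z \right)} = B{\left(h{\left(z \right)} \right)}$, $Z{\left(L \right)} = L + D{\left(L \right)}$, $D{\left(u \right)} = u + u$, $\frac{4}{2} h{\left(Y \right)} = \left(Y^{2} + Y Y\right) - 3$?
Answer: $- \frac{347}{2} \approx -173.5$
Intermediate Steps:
$h{\left(Y \right)} = - \frac{3}{2} + Y^{2}$ ($h{\left(Y \right)} = \frac{\left(Y^{2} + Y Y\right) - 3}{2} = \frac{\left(Y^{2} + Y^{2}\right) - 3}{2} = \frac{2 Y^{2} - 3}{2} = \frac{-3 + 2 Y^{2}}{2} = - \frac{3}{2} + Y^{2}$)
$D{\left(u \right)} = 2 u$
$Z{\left(L \right)} = 3 L$ ($Z{\left(L \right)} = L + 2 L = 3 L$)
$A{\left(z \right)} = - \frac{3}{2} + z^{2}$
$\left(-10 - 21\right) - A{\left(Z{\left(4 \right)} \right)} = \left(-10 - 21\right) - \left(- \frac{3}{2} + \left(3 \cdot 4\right)^{2}\right) = \left(-10 - 21\right) - \left(- \frac{3}{2} + 12^{2}\right) = -31 - \left(- \frac{3}{2} + 144\right) = -31 - \frac{285}{2} = - \frac{347}{2}$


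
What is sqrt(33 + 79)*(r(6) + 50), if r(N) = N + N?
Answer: 248*sqrt(7) ≈ 656.15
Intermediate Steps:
r(N) = 2*N
sqrt(33 + 79)*(r(6) + 50) = sqrt(33 + 79)*(2*6 + 50) = sqrt(112)*(12 + 50) = (4*sqrt(7))*62 = 248*sqrt(7)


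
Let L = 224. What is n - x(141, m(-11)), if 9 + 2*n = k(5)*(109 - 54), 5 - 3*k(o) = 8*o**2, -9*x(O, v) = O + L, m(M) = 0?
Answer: -15763/9 ≈ -1751.4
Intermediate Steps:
x(O, v) = -224/9 - O/9 (x(O, v) = -(O + 224)/9 = -(224 + O)/9 = -224/9 - O/9)
k(o) = 5/3 - 8*o**2/3
n = -1792 (n = -9/2 + ((5/3 - 8/3*5**2)*(109 - 54))/2 = -9/2 + ((5/3 - 8/3*25)*55)/2 = -9/2 + ((5/3 - 200/3)*55)/2 = -9/2 + (-65*55)/2 = -9/2 + (1/2)*(-3575) = -9/2 - 3575/2 = -1792)
n - x(141, m(-11)) = -1792 - (-224/9 - 1/9*141) = -1792 - (-224/9 - 47/3) = -1792 - 1*(-365/9) = -1792 + 365/9 = -15763/9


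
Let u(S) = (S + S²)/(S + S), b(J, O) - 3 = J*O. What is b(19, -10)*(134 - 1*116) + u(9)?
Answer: -3361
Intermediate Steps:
b(J, O) = 3 + J*O
u(S) = (S + S²)/(2*S) (u(S) = (S + S²)/((2*S)) = (S + S²)*(1/(2*S)) = (S + S²)/(2*S))
b(19, -10)*(134 - 1*116) + u(9) = (3 + 19*(-10))*(134 - 1*116) + (½ + (½)*9) = (3 - 190)*(134 - 116) + (½ + 9/2) = -187*18 + 5 = -3366 + 5 = -3361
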